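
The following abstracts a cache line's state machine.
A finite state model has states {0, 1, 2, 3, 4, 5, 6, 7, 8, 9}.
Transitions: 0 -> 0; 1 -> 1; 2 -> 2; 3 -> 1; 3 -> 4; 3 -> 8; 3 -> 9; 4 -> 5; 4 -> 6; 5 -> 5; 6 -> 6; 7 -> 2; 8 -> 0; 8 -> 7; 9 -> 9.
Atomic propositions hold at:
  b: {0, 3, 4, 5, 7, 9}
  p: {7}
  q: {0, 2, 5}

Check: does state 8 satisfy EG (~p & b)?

Sat(~p) = {0, 1, 2, 3, 4, 5, 6, 8, 9}
Sat(~p & b) = {0, 3, 4, 5, 9}
EG (~p & b): greatest fixpoint, start Z0 = {0, 3, 4, 5, 9}, keep only states in Sat with some successor in Z. Already a fixed point.
Sat(EG (~p & b)) = {0, 3, 4, 5, 9}
8 ∉ Sat(EG (~p & b)) = {0, 3, 4, 5, 9}, so the formula does not hold at 8.

No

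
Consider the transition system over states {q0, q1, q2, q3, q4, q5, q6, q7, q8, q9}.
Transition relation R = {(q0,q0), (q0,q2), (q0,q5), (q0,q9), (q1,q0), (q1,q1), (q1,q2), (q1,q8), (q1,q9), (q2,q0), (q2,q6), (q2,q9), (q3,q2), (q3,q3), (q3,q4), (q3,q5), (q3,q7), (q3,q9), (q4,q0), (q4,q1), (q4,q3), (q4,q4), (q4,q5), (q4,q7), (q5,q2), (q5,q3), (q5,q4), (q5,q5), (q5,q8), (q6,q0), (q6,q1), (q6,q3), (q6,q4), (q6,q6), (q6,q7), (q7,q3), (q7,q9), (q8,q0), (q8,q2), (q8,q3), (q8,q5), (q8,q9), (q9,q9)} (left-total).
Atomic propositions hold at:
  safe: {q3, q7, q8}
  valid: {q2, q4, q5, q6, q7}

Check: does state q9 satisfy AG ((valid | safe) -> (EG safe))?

Yes

Sat(valid | safe) = {q2, q3, q4, q5, q6, q7, q8}
EG safe: greatest fixpoint, start Z0 = {q3, q7, q8}, keep only states in Sat with some successor in Z. Already a fixed point.
Sat(EG safe) = {q3, q7, q8}
Sat((valid | safe) -> (EG safe)) = {q0, q1, q3, q7, q8, q9}
AG ((valid | safe) -> (EG safe)): greatest fixpoint, start Z0 = {q0, q1, q3, q7, q8, q9}, keep only states in Sat with every successor in Z. Z1 = {q7, q9}; Z2 = {q9}; fixed.
Sat(AG ((valid | safe) -> (EG safe))) = {q9}
q9 ∈ Sat(AG ((valid | safe) -> (EG safe))) = {q9}, so the formula holds at q9.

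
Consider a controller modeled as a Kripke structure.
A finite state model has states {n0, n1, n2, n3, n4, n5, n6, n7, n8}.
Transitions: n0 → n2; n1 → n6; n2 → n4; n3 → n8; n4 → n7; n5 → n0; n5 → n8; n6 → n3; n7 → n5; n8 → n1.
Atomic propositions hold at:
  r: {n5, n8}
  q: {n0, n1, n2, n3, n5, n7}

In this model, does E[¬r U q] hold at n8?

No

Sat(¬r) = {n0, n1, n2, n3, n4, n6, n7}
E[¬r U q]: least fixpoint, start Z0 = Sat(q) = {n0, n1, n2, n3, n5, n7}, add states in Sat(¬r) with some successor in Z. Z1 = {n0, n1, n2, n3, n4, n5, n6, n7}; fixed.
Sat(E[¬r U q]) = {n0, n1, n2, n3, n4, n5, n6, n7}
n8 ∉ Sat(E[¬r U q]) = {n0, n1, n2, n3, n4, n5, n6, n7}, so the formula does not hold at n8.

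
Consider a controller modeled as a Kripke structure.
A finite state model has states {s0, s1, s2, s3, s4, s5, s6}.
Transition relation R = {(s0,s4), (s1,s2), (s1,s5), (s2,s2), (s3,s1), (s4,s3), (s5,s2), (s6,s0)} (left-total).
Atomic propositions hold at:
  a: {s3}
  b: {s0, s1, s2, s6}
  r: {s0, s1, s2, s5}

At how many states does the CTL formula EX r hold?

5

Sat(EX r) = {s : some successor in {s0, s1, s2, s5}} = {s1, s2, s3, s5, s6}
|Sat(EX r)| = |{s1, s2, s3, s5, s6}| = 5.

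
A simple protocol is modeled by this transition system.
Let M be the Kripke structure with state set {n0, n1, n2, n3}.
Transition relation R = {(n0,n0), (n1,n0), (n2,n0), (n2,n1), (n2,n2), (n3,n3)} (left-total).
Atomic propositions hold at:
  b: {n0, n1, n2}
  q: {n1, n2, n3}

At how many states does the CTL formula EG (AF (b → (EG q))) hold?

2

EG q: greatest fixpoint, start Z0 = {n1, n2, n3}, keep only states in Sat with some successor in Z. Z1 = {n2, n3}; fixed.
Sat(EG q) = {n2, n3}
Sat(b → (EG q)) = {n2, n3}
AF (b → (EG q)): least fixpoint, start Z0 = {n2, n3}, add states with every successor in Z. Already a fixed point.
Sat(AF (b → (EG q))) = {n2, n3}
EG (AF (b → (EG q))): greatest fixpoint, start Z0 = {n2, n3}, keep only states in Sat with some successor in Z. Already a fixed point.
Sat(EG (AF (b → (EG q)))) = {n2, n3}
|Sat(EG (AF (b → (EG q))))| = |{n2, n3}| = 2.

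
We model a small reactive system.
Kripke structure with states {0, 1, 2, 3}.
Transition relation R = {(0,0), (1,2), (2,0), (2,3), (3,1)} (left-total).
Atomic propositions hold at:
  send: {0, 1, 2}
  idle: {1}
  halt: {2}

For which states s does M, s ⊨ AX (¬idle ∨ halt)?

{0, 1, 2}

Sat(¬idle) = {0, 2, 3}
Sat(¬idle ∨ halt) = {0, 2, 3}
Sat(AX (¬idle ∨ halt)) = {s : every successor in {0, 2, 3}} = {0, 1, 2}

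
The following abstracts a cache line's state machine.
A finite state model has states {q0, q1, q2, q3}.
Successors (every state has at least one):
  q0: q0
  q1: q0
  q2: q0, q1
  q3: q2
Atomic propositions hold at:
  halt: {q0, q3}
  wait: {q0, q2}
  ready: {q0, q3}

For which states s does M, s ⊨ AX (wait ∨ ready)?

Sat(wait ∨ ready) = {q0, q2, q3}
Sat(AX (wait ∨ ready)) = {s : every successor in {q0, q2, q3}} = {q0, q1, q3}

{q0, q1, q3}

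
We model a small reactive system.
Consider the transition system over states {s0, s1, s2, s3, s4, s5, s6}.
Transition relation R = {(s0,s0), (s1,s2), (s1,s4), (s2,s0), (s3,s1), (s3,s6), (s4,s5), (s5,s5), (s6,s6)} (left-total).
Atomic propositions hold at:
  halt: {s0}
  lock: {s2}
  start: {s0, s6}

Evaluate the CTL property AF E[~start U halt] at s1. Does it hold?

Sat(~start) = {s1, s2, s3, s4, s5}
E[~start U halt]: least fixpoint, start Z0 = Sat(halt) = {s0}, add states in Sat(~start) with some successor in Z. Z1 = {s0, s2}; Z2 = {s0, s1, s2}; Z3 = {s0, s1, s2, s3}; fixed.
Sat(E[~start U halt]) = {s0, s1, s2, s3}
AF E[~start U halt]: least fixpoint, start Z0 = {s0, s1, s2, s3}, add states with every successor in Z. Already a fixed point.
Sat(AF E[~start U halt]) = {s0, s1, s2, s3}
s1 ∈ Sat(AF E[~start U halt]) = {s0, s1, s2, s3}, so the formula holds at s1.

Yes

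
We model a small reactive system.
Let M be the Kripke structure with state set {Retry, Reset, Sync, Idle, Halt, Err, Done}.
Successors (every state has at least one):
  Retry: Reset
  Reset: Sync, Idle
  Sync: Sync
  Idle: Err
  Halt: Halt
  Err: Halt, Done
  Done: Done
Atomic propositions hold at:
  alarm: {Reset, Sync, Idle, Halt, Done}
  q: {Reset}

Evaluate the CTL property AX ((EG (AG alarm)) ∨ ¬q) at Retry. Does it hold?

AG alarm: greatest fixpoint, start Z0 = {Reset, Sync, Idle, Halt, Done}, keep only states in Sat with every successor in Z. Z1 = {Reset, Sync, Halt, Done}; Z2 = {Sync, Halt, Done}; fixed.
Sat(AG alarm) = {Sync, Halt, Done}
EG (AG alarm): greatest fixpoint, start Z0 = {Sync, Halt, Done}, keep only states in Sat with some successor in Z. Already a fixed point.
Sat(EG (AG alarm)) = {Sync, Halt, Done}
Sat(¬q) = {Retry, Sync, Idle, Halt, Err, Done}
Sat((EG (AG alarm)) ∨ ¬q) = {Retry, Sync, Idle, Halt, Err, Done}
Sat(AX ((EG (AG alarm)) ∨ ¬q)) = {s : every successor in {Retry, Sync, Idle, Halt, Err, Done}} = {Reset, Sync, Idle, Halt, Err, Done}
Retry ∉ Sat(AX ((EG (AG alarm)) ∨ ¬q)) = {Reset, Sync, Idle, Halt, Err, Done}, so the formula does not hold at Retry.

No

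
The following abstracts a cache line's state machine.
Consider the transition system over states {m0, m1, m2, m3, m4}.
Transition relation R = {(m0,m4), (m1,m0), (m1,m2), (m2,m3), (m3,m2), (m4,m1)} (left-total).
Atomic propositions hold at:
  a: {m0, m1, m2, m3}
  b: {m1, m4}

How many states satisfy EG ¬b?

Sat(¬b) = {m0, m2, m3}
EG ¬b: greatest fixpoint, start Z0 = {m0, m2, m3}, keep only states in Sat with some successor in Z. Z1 = {m2, m3}; fixed.
Sat(EG ¬b) = {m2, m3}
|Sat(EG ¬b)| = |{m2, m3}| = 2.

2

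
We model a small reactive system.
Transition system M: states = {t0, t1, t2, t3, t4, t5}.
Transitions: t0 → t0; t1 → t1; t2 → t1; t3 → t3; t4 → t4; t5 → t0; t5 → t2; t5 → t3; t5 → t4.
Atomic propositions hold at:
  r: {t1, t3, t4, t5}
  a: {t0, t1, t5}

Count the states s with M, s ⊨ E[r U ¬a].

Sat(¬a) = {t2, t3, t4}
E[r U ¬a]: least fixpoint, start Z0 = Sat(¬a) = {t2, t3, t4}, add states in Sat(r) with some successor in Z. Z1 = {t2, t3, t4, t5}; fixed.
Sat(E[r U ¬a]) = {t2, t3, t4, t5}
|Sat(E[r U ¬a])| = |{t2, t3, t4, t5}| = 4.

4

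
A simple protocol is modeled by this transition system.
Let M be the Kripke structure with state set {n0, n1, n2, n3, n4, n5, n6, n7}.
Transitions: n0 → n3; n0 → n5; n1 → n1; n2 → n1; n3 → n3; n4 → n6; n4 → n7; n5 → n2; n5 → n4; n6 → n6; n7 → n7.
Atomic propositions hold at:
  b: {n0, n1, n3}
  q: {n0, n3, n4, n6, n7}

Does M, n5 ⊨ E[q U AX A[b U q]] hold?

A[b U q]: least fixpoint, start Z0 = Sat(q) = {n0, n3, n4, n6, n7}, add states in Sat(b) with every successor in Z. Already a fixed point.
Sat(A[b U q]) = {n0, n3, n4, n6, n7}
Sat(AX A[b U q]) = {s : every successor in {n0, n3, n4, n6, n7}} = {n3, n4, n6, n7}
E[q U AX A[b U q]]: least fixpoint, start Z0 = Sat(AX A[b U q]) = {n3, n4, n6, n7}, add states in Sat(q) with some successor in Z. Z1 = {n0, n3, n4, n6, n7}; fixed.
Sat(E[q U AX A[b U q]]) = {n0, n3, n4, n6, n7}
n5 ∉ Sat(E[q U AX A[b U q]]) = {n0, n3, n4, n6, n7}, so the formula does not hold at n5.

No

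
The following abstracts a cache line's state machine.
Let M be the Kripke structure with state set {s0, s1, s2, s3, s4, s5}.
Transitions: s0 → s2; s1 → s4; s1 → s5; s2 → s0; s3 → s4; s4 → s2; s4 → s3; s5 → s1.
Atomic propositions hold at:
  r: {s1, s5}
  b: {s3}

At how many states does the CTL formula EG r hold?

EG r: greatest fixpoint, start Z0 = {s1, s5}, keep only states in Sat with some successor in Z. Already a fixed point.
Sat(EG r) = {s1, s5}
|Sat(EG r)| = |{s1, s5}| = 2.

2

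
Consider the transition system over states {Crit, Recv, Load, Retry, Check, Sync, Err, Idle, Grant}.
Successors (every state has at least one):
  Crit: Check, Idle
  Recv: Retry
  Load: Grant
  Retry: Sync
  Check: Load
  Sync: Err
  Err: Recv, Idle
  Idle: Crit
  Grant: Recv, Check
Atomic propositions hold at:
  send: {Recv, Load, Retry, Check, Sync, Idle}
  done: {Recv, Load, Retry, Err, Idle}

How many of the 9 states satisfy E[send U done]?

E[send U done]: least fixpoint, start Z0 = Sat(done) = {Recv, Load, Retry, Err, Idle}, add states in Sat(send) with some successor in Z. Z1 = {Recv, Load, Retry, Check, Sync, Err, Idle}; fixed.
Sat(E[send U done]) = {Recv, Load, Retry, Check, Sync, Err, Idle}
|Sat(E[send U done])| = |{Recv, Load, Retry, Check, Sync, Err, Idle}| = 7.

7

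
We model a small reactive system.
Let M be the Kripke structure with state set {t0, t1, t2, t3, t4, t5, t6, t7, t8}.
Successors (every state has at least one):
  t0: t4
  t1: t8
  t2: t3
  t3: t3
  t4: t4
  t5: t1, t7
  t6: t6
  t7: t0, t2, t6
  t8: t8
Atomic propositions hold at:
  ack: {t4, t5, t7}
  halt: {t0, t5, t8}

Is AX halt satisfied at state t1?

Yes

Sat(AX halt) = {s : every successor in {t0, t5, t8}} = {t1, t8}
t1 ∈ Sat(AX halt) = {t1, t8}, so the formula holds at t1.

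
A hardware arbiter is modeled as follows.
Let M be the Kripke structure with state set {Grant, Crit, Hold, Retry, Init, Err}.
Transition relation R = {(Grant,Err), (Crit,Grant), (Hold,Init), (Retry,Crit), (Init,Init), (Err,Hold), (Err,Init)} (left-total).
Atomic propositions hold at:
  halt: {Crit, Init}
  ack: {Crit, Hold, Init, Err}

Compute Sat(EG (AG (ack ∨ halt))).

Sat(ack ∨ halt) = {Crit, Hold, Init, Err}
AG (ack ∨ halt): greatest fixpoint, start Z0 = {Crit, Hold, Init, Err}, keep only states in Sat with every successor in Z. Z1 = {Hold, Init, Err}; fixed.
Sat(AG (ack ∨ halt)) = {Hold, Init, Err}
EG (AG (ack ∨ halt)): greatest fixpoint, start Z0 = {Hold, Init, Err}, keep only states in Sat with some successor in Z. Already a fixed point.
Sat(EG (AG (ack ∨ halt))) = {Hold, Init, Err}

{Hold, Init, Err}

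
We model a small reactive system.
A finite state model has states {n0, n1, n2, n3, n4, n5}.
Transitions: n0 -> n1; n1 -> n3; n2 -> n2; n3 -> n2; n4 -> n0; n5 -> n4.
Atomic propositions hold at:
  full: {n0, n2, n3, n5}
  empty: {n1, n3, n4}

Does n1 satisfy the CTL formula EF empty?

Yes

EF empty: least fixpoint, start Z0 = {n1, n3, n4}, add states with some successor in Z. Z1 = {n0, n1, n3, n4, n5}; fixed.
Sat(EF empty) = {n0, n1, n3, n4, n5}
n1 ∈ Sat(EF empty) = {n0, n1, n3, n4, n5}, so the formula holds at n1.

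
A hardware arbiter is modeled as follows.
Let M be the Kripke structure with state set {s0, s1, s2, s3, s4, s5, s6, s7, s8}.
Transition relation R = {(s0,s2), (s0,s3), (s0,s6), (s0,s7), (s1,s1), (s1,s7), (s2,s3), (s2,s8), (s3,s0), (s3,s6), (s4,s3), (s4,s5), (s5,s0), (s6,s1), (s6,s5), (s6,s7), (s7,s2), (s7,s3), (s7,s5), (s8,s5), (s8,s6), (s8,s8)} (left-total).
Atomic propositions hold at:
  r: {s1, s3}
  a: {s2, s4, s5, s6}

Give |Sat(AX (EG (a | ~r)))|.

3

Sat(~r) = {s0, s2, s4, s5, s6, s7, s8}
Sat(a | ~r) = {s0, s2, s4, s5, s6, s7, s8}
EG (a | ~r): greatest fixpoint, start Z0 = {s0, s2, s4, s5, s6, s7, s8}, keep only states in Sat with some successor in Z. Already a fixed point.
Sat(EG (a | ~r)) = {s0, s2, s4, s5, s6, s7, s8}
Sat(AX (EG (a | ~r))) = {s : every successor in {s0, s2, s4, s5, s6, s7, s8}} = {s3, s5, s8}
|Sat(AX (EG (a | ~r)))| = |{s3, s5, s8}| = 3.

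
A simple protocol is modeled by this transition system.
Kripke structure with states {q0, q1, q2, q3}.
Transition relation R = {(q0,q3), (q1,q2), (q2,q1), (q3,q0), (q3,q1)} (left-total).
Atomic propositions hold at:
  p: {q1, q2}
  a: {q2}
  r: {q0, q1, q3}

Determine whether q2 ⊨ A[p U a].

A[p U a]: least fixpoint, start Z0 = Sat(a) = {q2}, add states in Sat(p) with every successor in Z. Z1 = {q1, q2}; fixed.
Sat(A[p U a]) = {q1, q2}
q2 ∈ Sat(A[p U a]) = {q1, q2}, so the formula holds at q2.

Yes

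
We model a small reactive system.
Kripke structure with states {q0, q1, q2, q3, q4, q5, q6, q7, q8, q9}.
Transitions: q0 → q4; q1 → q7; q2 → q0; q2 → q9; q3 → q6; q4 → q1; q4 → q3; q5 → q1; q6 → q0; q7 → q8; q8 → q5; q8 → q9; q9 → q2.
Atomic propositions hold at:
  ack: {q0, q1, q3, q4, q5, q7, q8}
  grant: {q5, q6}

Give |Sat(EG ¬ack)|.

2

Sat(¬ack) = {q2, q6, q9}
EG ¬ack: greatest fixpoint, start Z0 = {q2, q6, q9}, keep only states in Sat with some successor in Z. Z1 = {q2, q9}; fixed.
Sat(EG ¬ack) = {q2, q9}
|Sat(EG ¬ack)| = |{q2, q9}| = 2.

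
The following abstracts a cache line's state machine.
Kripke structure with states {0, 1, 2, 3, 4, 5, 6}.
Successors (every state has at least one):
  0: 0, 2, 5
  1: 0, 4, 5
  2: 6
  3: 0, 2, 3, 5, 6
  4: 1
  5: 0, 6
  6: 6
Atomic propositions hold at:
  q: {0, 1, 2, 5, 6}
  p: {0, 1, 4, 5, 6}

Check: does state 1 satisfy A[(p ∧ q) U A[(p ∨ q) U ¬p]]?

Sat(p ∧ q) = {0, 1, 5, 6}
Sat(p ∨ q) = {0, 1, 2, 4, 5, 6}
Sat(¬p) = {2, 3}
A[(p ∨ q) U ¬p]: least fixpoint, start Z0 = Sat(¬p) = {2, 3}, add states in Sat(p ∨ q) with every successor in Z. Already a fixed point.
Sat(A[(p ∨ q) U ¬p]) = {2, 3}
A[(p ∧ q) U A[(p ∨ q) U ¬p]]: least fixpoint, start Z0 = Sat(A[(p ∨ q) U ¬p]) = {2, 3}, add states in Sat(p ∧ q) with every successor in Z. Already a fixed point.
Sat(A[(p ∧ q) U A[(p ∨ q) U ¬p]]) = {2, 3}
1 ∉ Sat(A[(p ∧ q) U A[(p ∨ q) U ¬p]]) = {2, 3}, so the formula does not hold at 1.

No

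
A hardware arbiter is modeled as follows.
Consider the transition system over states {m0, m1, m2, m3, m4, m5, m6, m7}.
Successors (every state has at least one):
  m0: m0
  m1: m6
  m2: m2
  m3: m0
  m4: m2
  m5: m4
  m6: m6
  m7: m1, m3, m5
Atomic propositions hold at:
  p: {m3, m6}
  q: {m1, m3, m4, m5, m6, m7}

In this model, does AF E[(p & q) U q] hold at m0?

Sat(p & q) = {m3, m6}
E[(p & q) U q]: least fixpoint, start Z0 = Sat(q) = {m1, m3, m4, m5, m6, m7}, add states in Sat(p & q) with some successor in Z. Already a fixed point.
Sat(E[(p & q) U q]) = {m1, m3, m4, m5, m6, m7}
AF E[(p & q) U q]: least fixpoint, start Z0 = {m1, m3, m4, m5, m6, m7}, add states with every successor in Z. Already a fixed point.
Sat(AF E[(p & q) U q]) = {m1, m3, m4, m5, m6, m7}
m0 ∉ Sat(AF E[(p & q) U q]) = {m1, m3, m4, m5, m6, m7}, so the formula does not hold at m0.

No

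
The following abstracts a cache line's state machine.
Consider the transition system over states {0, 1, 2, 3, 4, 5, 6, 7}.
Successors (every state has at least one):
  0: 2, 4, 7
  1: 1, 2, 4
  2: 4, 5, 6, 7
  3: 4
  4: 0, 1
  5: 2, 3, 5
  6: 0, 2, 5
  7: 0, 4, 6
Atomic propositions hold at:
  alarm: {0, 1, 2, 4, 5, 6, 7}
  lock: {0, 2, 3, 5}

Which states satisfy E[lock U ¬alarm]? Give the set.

Sat(¬alarm) = {3}
E[lock U ¬alarm]: least fixpoint, start Z0 = Sat(¬alarm) = {3}, add states in Sat(lock) with some successor in Z. Z1 = {3, 5}; Z2 = {2, 3, 5}; Z3 = {0, 2, 3, 5}; fixed.
Sat(E[lock U ¬alarm]) = {0, 2, 3, 5}

{0, 2, 3, 5}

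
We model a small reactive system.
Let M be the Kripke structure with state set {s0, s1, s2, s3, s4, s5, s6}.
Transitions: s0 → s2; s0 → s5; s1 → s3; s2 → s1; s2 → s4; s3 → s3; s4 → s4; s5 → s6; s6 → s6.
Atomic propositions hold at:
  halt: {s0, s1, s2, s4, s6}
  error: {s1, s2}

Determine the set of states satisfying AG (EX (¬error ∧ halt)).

{s4, s5, s6}

Sat(¬error) = {s0, s3, s4, s5, s6}
Sat(¬error ∧ halt) = {s0, s4, s6}
Sat(EX (¬error ∧ halt)) = {s : some successor in {s0, s4, s6}} = {s2, s4, s5, s6}
AG (EX (¬error ∧ halt)): greatest fixpoint, start Z0 = {s2, s4, s5, s6}, keep only states in Sat with every successor in Z. Z1 = {s4, s5, s6}; fixed.
Sat(AG (EX (¬error ∧ halt))) = {s4, s5, s6}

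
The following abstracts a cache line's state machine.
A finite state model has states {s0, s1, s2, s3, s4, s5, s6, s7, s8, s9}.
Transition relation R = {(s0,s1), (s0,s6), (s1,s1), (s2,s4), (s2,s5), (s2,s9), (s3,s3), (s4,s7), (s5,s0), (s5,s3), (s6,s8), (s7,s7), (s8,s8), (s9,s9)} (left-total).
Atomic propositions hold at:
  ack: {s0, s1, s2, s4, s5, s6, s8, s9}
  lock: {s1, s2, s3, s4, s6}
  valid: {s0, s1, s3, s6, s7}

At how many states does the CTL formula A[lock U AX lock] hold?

3

Sat(AX lock) = {s : every successor in {s1, s2, s3, s4, s6}} = {s0, s1, s3}
A[lock U AX lock]: least fixpoint, start Z0 = Sat(AX lock) = {s0, s1, s3}, add states in Sat(lock) with every successor in Z. Already a fixed point.
Sat(A[lock U AX lock]) = {s0, s1, s3}
|Sat(A[lock U AX lock])| = |{s0, s1, s3}| = 3.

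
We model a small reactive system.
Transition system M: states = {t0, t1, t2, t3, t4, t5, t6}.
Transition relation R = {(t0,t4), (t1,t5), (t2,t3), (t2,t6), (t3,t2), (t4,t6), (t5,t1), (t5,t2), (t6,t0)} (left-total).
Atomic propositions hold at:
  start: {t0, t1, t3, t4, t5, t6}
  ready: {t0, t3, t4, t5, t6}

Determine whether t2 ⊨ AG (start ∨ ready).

Sat(start ∨ ready) = {t0, t1, t3, t4, t5, t6}
AG (start ∨ ready): greatest fixpoint, start Z0 = {t0, t1, t3, t4, t5, t6}, keep only states in Sat with every successor in Z. Z1 = {t0, t1, t4, t6}; Z2 = {t0, t4, t6}; fixed.
Sat(AG (start ∨ ready)) = {t0, t4, t6}
t2 ∉ Sat(AG (start ∨ ready)) = {t0, t4, t6}, so the formula does not hold at t2.

No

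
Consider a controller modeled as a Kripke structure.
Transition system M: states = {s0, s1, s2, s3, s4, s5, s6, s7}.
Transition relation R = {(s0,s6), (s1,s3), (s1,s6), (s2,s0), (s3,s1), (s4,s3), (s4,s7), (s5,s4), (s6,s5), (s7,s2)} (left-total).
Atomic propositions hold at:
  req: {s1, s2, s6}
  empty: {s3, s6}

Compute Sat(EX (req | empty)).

{s0, s1, s3, s4, s7}

Sat(req | empty) = {s1, s2, s3, s6}
Sat(EX (req | empty)) = {s : some successor in {s1, s2, s3, s6}} = {s0, s1, s3, s4, s7}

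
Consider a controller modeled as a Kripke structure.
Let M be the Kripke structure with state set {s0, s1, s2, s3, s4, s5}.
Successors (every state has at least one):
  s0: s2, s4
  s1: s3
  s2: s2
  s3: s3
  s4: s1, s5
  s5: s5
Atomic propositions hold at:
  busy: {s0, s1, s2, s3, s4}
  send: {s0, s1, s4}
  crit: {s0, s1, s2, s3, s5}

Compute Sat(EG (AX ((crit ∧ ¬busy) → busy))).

{s0, s1, s2, s3}

Sat(¬busy) = {s5}
Sat(crit ∧ ¬busy) = {s5}
Sat((crit ∧ ¬busy) → busy) = {s0, s1, s2, s3, s4}
Sat(AX ((crit ∧ ¬busy) → busy)) = {s : every successor in {s0, s1, s2, s3, s4}} = {s0, s1, s2, s3}
EG (AX ((crit ∧ ¬busy) → busy)): greatest fixpoint, start Z0 = {s0, s1, s2, s3}, keep only states in Sat with some successor in Z. Already a fixed point.
Sat(EG (AX ((crit ∧ ¬busy) → busy))) = {s0, s1, s2, s3}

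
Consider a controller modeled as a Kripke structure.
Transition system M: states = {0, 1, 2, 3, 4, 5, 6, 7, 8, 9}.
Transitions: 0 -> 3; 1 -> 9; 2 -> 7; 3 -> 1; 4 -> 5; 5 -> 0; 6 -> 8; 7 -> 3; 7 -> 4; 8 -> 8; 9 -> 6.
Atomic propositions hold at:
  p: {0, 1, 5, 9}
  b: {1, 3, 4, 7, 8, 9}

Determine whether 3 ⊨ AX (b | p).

Yes

Sat(b | p) = {0, 1, 3, 4, 5, 7, 8, 9}
Sat(AX (b | p)) = {s : every successor in {0, 1, 3, 4, 5, 7, 8, 9}} = {0, 1, 2, 3, 4, 5, 6, 7, 8}
3 ∈ Sat(AX (b | p)) = {0, 1, 2, 3, 4, 5, 6, 7, 8}, so the formula holds at 3.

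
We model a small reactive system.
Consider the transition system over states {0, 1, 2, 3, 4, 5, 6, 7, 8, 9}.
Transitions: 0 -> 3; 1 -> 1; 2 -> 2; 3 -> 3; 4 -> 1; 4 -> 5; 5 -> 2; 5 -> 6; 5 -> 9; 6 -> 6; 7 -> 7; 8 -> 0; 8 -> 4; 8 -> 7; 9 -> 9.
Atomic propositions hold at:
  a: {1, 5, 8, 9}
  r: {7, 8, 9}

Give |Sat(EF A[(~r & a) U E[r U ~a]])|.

8

Sat(~r) = {0, 1, 2, 3, 4, 5, 6}
Sat(~r & a) = {1, 5}
Sat(~a) = {0, 2, 3, 4, 6, 7}
E[r U ~a]: least fixpoint, start Z0 = Sat(~a) = {0, 2, 3, 4, 6, 7}, add states in Sat(r) with some successor in Z. Z1 = {0, 2, 3, 4, 6, 7, 8}; fixed.
Sat(E[r U ~a]) = {0, 2, 3, 4, 6, 7, 8}
A[(~r & a) U E[r U ~a]]: least fixpoint, start Z0 = Sat(E[r U ~a]) = {0, 2, 3, 4, 6, 7, 8}, add states in Sat(~r & a) with every successor in Z. Already a fixed point.
Sat(A[(~r & a) U E[r U ~a]]) = {0, 2, 3, 4, 6, 7, 8}
EF A[(~r & a) U E[r U ~a]]: least fixpoint, start Z0 = {0, 2, 3, 4, 6, 7, 8}, add states with some successor in Z. Z1 = {0, 2, 3, 4, 5, 6, 7, 8}; fixed.
Sat(EF A[(~r & a) U E[r U ~a]]) = {0, 2, 3, 4, 5, 6, 7, 8}
|Sat(EF A[(~r & a) U E[r U ~a]])| = |{0, 2, 3, 4, 5, 6, 7, 8}| = 8.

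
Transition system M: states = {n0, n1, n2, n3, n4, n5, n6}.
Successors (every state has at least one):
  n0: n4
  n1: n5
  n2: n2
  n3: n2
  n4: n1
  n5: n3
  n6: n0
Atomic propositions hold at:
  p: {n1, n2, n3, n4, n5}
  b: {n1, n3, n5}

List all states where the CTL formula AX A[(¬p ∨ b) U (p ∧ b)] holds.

Sat(¬p) = {n0, n6}
Sat(¬p ∨ b) = {n0, n1, n3, n5, n6}
Sat(p ∧ b) = {n1, n3, n5}
A[(¬p ∨ b) U (p ∧ b)]: least fixpoint, start Z0 = Sat((p ∧ b)) = {n1, n3, n5}, add states in Sat(¬p ∨ b) with every successor in Z. Already a fixed point.
Sat(A[(¬p ∨ b) U (p ∧ b)]) = {n1, n3, n5}
Sat(AX A[(¬p ∨ b) U (p ∧ b)]) = {s : every successor in {n1, n3, n5}} = {n1, n4, n5}

{n1, n4, n5}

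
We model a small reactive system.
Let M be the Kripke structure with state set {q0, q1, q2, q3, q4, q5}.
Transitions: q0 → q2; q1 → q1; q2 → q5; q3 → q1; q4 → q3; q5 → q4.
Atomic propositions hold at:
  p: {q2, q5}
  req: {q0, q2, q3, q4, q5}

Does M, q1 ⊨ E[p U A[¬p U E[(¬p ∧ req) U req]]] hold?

Sat(¬p) = {q0, q1, q3, q4}
Sat(¬p ∧ req) = {q0, q3, q4}
E[(¬p ∧ req) U req]: least fixpoint, start Z0 = Sat(req) = {q0, q2, q3, q4, q5}, add states in Sat(¬p ∧ req) with some successor in Z. Already a fixed point.
Sat(E[(¬p ∧ req) U req]) = {q0, q2, q3, q4, q5}
A[¬p U E[(¬p ∧ req) U req]]: least fixpoint, start Z0 = Sat(E[(¬p ∧ req) U req]) = {q0, q2, q3, q4, q5}, add states in Sat(¬p) with every successor in Z. Already a fixed point.
Sat(A[¬p U E[(¬p ∧ req) U req]]) = {q0, q2, q3, q4, q5}
E[p U A[¬p U E[(¬p ∧ req) U req]]]: least fixpoint, start Z0 = Sat(A[¬p U E[(¬p ∧ req) U req]]) = {q0, q2, q3, q4, q5}, add states in Sat(p) with some successor in Z. Already a fixed point.
Sat(E[p U A[¬p U E[(¬p ∧ req) U req]]]) = {q0, q2, q3, q4, q5}
q1 ∉ Sat(E[p U A[¬p U E[(¬p ∧ req) U req]]]) = {q0, q2, q3, q4, q5}, so the formula does not hold at q1.

No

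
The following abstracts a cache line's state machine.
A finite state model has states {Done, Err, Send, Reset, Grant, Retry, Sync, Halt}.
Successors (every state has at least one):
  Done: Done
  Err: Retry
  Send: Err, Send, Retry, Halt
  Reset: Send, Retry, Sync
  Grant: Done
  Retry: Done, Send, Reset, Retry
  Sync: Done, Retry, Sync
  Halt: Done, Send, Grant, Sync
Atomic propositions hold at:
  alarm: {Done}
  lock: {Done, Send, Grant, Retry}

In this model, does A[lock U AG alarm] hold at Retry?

AG alarm: greatest fixpoint, start Z0 = {Done}, keep only states in Sat with every successor in Z. Already a fixed point.
Sat(AG alarm) = {Done}
A[lock U AG alarm]: least fixpoint, start Z0 = Sat(AG alarm) = {Done}, add states in Sat(lock) with every successor in Z. Z1 = {Done, Grant}; fixed.
Sat(A[lock U AG alarm]) = {Done, Grant}
Retry ∉ Sat(A[lock U AG alarm]) = {Done, Grant}, so the formula does not hold at Retry.

No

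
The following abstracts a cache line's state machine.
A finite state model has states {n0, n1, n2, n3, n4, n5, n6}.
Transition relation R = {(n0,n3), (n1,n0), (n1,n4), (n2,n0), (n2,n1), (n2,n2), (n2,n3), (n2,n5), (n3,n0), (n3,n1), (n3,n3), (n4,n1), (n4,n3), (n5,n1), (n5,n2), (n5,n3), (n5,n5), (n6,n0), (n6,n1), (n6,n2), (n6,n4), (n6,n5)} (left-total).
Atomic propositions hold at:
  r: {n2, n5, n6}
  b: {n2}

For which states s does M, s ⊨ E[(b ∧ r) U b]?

{n2}

Sat(b ∧ r) = {n2}
E[(b ∧ r) U b]: least fixpoint, start Z0 = Sat(b) = {n2}, add states in Sat(b ∧ r) with some successor in Z. Already a fixed point.
Sat(E[(b ∧ r) U b]) = {n2}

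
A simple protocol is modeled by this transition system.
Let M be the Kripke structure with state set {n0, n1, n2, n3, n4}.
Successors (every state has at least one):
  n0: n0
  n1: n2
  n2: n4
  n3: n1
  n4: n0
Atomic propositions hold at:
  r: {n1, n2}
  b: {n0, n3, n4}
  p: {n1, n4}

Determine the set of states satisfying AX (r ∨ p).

Sat(r ∨ p) = {n1, n2, n4}
Sat(AX (r ∨ p)) = {s : every successor in {n1, n2, n4}} = {n1, n2, n3}

{n1, n2, n3}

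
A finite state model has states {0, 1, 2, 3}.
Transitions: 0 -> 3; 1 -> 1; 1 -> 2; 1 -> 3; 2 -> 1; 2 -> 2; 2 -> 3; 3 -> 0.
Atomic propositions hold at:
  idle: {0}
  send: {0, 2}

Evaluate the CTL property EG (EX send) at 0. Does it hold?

No

Sat(EX send) = {s : some successor in {0, 2}} = {1, 2, 3}
EG (EX send): greatest fixpoint, start Z0 = {1, 2, 3}, keep only states in Sat with some successor in Z. Z1 = {1, 2}; fixed.
Sat(EG (EX send)) = {1, 2}
0 ∉ Sat(EG (EX send)) = {1, 2}, so the formula does not hold at 0.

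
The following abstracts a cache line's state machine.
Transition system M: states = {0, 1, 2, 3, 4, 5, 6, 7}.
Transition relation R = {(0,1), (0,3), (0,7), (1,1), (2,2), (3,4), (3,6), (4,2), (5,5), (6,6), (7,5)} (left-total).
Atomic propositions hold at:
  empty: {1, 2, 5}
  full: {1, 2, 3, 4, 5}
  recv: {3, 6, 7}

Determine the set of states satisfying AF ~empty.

{0, 3, 4, 6, 7}

Sat(~empty) = {0, 3, 4, 6, 7}
AF ~empty: least fixpoint, start Z0 = {0, 3, 4, 6, 7}, add states with every successor in Z. Already a fixed point.
Sat(AF ~empty) = {0, 3, 4, 6, 7}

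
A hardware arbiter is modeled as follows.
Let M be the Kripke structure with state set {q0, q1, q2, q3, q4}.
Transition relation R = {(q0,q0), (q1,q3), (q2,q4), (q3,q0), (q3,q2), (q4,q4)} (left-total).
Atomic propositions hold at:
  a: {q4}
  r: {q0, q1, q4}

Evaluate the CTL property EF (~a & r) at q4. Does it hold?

Sat(~a) = {q0, q1, q2, q3}
Sat(~a & r) = {q0, q1}
EF (~a & r): least fixpoint, start Z0 = {q0, q1}, add states with some successor in Z. Z1 = {q0, q1, q3}; fixed.
Sat(EF (~a & r)) = {q0, q1, q3}
q4 ∉ Sat(EF (~a & r)) = {q0, q1, q3}, so the formula does not hold at q4.

No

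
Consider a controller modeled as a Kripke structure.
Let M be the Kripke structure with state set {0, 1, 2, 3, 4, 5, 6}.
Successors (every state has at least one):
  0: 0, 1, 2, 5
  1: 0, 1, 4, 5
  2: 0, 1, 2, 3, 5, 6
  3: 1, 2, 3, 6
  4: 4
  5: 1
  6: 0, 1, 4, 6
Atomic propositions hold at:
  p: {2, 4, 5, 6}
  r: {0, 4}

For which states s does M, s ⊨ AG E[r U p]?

{4}

E[r U p]: least fixpoint, start Z0 = Sat(p) = {2, 4, 5, 6}, add states in Sat(r) with some successor in Z. Z1 = {0, 2, 4, 5, 6}; fixed.
Sat(E[r U p]) = {0, 2, 4, 5, 6}
AG E[r U p]: greatest fixpoint, start Z0 = {0, 2, 4, 5, 6}, keep only states in Sat with every successor in Z. Z1 = {4}; fixed.
Sat(AG E[r U p]) = {4}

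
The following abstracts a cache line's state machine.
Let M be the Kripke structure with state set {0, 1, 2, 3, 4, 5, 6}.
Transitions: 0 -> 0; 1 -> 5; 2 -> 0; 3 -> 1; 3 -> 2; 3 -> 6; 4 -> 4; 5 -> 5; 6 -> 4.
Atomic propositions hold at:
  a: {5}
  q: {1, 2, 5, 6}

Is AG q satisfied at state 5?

AG q: greatest fixpoint, start Z0 = {1, 2, 5, 6}, keep only states in Sat with every successor in Z. Z1 = {1, 5}; fixed.
Sat(AG q) = {1, 5}
5 ∈ Sat(AG q) = {1, 5}, so the formula holds at 5.

Yes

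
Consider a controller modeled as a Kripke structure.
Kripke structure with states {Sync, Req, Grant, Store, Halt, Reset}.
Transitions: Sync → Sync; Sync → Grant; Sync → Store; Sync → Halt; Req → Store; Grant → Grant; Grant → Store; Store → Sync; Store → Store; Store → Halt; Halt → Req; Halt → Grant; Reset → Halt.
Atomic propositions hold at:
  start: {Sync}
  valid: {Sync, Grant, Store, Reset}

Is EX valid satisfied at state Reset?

No

Sat(EX valid) = {s : some successor in {Sync, Grant, Store, Reset}} = {Sync, Req, Grant, Store, Halt}
Reset ∉ Sat(EX valid) = {Sync, Req, Grant, Store, Halt}, so the formula does not hold at Reset.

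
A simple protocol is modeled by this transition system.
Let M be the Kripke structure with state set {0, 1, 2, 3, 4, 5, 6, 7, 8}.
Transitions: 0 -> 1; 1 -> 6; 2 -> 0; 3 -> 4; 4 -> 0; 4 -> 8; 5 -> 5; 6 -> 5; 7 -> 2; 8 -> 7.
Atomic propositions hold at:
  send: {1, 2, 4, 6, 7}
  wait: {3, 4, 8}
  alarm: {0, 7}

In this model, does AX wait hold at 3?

Yes

Sat(AX wait) = {s : every successor in {3, 4, 8}} = {3}
3 ∈ Sat(AX wait) = {3}, so the formula holds at 3.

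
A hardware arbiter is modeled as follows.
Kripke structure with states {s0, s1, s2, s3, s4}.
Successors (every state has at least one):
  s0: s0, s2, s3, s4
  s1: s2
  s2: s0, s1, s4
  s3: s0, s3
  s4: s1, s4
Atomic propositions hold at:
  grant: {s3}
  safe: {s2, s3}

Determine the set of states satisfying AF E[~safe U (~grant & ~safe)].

{s0, s1, s2, s4}

Sat(~safe) = {s0, s1, s4}
Sat(~grant) = {s0, s1, s2, s4}
Sat(~grant & ~safe) = {s0, s1, s4}
E[~safe U (~grant & ~safe)]: least fixpoint, start Z0 = Sat((~grant & ~safe)) = {s0, s1, s4}, add states in Sat(~safe) with some successor in Z. Already a fixed point.
Sat(E[~safe U (~grant & ~safe)]) = {s0, s1, s4}
AF E[~safe U (~grant & ~safe)]: least fixpoint, start Z0 = {s0, s1, s4}, add states with every successor in Z. Z1 = {s0, s1, s2, s4}; fixed.
Sat(AF E[~safe U (~grant & ~safe)]) = {s0, s1, s2, s4}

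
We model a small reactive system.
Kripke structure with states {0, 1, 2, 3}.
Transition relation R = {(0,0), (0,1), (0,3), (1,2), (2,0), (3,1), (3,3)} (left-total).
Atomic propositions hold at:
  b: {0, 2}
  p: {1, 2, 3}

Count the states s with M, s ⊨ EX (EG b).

EG b: greatest fixpoint, start Z0 = {0, 2}, keep only states in Sat with some successor in Z. Already a fixed point.
Sat(EG b) = {0, 2}
Sat(EX (EG b)) = {s : some successor in {0, 2}} = {0, 1, 2}
|Sat(EX (EG b))| = |{0, 1, 2}| = 3.

3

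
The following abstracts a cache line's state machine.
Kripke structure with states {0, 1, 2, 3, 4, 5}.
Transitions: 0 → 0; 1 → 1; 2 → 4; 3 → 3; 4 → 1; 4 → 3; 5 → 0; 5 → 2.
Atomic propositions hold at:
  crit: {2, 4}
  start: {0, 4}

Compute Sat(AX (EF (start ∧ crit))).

Sat(start ∧ crit) = {4}
EF (start ∧ crit): least fixpoint, start Z0 = {4}, add states with some successor in Z. Z1 = {2, 4}; Z2 = {2, 4, 5}; fixed.
Sat(EF (start ∧ crit)) = {2, 4, 5}
Sat(AX (EF (start ∧ crit))) = {s : every successor in {2, 4, 5}} = {2}

{2}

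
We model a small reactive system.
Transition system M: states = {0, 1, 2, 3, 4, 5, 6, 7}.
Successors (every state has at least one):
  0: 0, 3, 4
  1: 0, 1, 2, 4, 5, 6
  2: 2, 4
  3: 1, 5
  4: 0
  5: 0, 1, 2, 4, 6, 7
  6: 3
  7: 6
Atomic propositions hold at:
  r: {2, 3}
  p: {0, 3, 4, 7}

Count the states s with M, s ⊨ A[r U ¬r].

Sat(¬r) = {0, 1, 4, 5, 6, 7}
A[r U ¬r]: least fixpoint, start Z0 = Sat(¬r) = {0, 1, 4, 5, 6, 7}, add states in Sat(r) with every successor in Z. Z1 = {0, 1, 3, 4, 5, 6, 7}; fixed.
Sat(A[r U ¬r]) = {0, 1, 3, 4, 5, 6, 7}
|Sat(A[r U ¬r])| = |{0, 1, 3, 4, 5, 6, 7}| = 7.

7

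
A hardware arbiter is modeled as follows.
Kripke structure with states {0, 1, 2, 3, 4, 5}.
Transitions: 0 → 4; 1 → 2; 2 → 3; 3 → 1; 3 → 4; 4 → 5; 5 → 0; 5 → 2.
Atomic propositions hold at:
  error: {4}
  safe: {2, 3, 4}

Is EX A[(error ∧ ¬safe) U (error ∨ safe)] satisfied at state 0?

Yes

Sat(¬safe) = {0, 1, 5}
Sat(error ∧ ¬safe) = ∅
Sat(error ∨ safe) = {2, 3, 4}
A[(error ∧ ¬safe) U (error ∨ safe)]: least fixpoint, start Z0 = Sat((error ∨ safe)) = {2, 3, 4}, add states in Sat(error ∧ ¬safe) with every successor in Z. Already a fixed point.
Sat(A[(error ∧ ¬safe) U (error ∨ safe)]) = {2, 3, 4}
Sat(EX A[(error ∧ ¬safe) U (error ∨ safe)]) = {s : some successor in {2, 3, 4}} = {0, 1, 2, 3, 5}
0 ∈ Sat(EX A[(error ∧ ¬safe) U (error ∨ safe)]) = {0, 1, 2, 3, 5}, so the formula holds at 0.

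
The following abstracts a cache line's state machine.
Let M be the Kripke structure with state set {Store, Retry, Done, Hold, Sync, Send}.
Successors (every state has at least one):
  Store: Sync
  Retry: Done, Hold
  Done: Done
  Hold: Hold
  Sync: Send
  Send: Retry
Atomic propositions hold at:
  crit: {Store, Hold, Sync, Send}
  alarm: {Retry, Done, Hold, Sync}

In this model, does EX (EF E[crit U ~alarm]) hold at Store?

Yes

Sat(~alarm) = {Store, Send}
E[crit U ~alarm]: least fixpoint, start Z0 = Sat(~alarm) = {Store, Send}, add states in Sat(crit) with some successor in Z. Z1 = {Store, Sync, Send}; fixed.
Sat(E[crit U ~alarm]) = {Store, Sync, Send}
EF E[crit U ~alarm]: least fixpoint, start Z0 = {Store, Sync, Send}, add states with some successor in Z. Already a fixed point.
Sat(EF E[crit U ~alarm]) = {Store, Sync, Send}
Sat(EX (EF E[crit U ~alarm])) = {s : some successor in {Store, Sync, Send}} = {Store, Sync}
Store ∈ Sat(EX (EF E[crit U ~alarm])) = {Store, Sync}, so the formula holds at Store.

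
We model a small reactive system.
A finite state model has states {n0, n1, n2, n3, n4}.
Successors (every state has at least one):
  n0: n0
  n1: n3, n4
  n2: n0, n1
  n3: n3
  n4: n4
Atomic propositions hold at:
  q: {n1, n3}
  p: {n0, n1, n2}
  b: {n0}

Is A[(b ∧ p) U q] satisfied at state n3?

Sat(b ∧ p) = {n0}
A[(b ∧ p) U q]: least fixpoint, start Z0 = Sat(q) = {n1, n3}, add states in Sat(b ∧ p) with every successor in Z. Already a fixed point.
Sat(A[(b ∧ p) U q]) = {n1, n3}
n3 ∈ Sat(A[(b ∧ p) U q]) = {n1, n3}, so the formula holds at n3.

Yes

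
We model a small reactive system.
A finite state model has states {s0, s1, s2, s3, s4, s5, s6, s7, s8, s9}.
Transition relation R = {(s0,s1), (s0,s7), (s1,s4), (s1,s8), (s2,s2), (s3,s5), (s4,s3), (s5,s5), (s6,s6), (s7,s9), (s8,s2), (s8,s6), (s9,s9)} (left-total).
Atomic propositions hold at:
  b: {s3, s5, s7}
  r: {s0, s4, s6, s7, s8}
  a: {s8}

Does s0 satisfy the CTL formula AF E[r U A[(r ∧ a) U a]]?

Sat(r ∧ a) = {s8}
A[(r ∧ a) U a]: least fixpoint, start Z0 = Sat(a) = {s8}, add states in Sat(r ∧ a) with every successor in Z. Already a fixed point.
Sat(A[(r ∧ a) U a]) = {s8}
E[r U A[(r ∧ a) U a]]: least fixpoint, start Z0 = Sat(A[(r ∧ a) U a]) = {s8}, add states in Sat(r) with some successor in Z. Already a fixed point.
Sat(E[r U A[(r ∧ a) U a]]) = {s8}
AF E[r U A[(r ∧ a) U a]]: least fixpoint, start Z0 = {s8}, add states with every successor in Z. Already a fixed point.
Sat(AF E[r U A[(r ∧ a) U a]]) = {s8}
s0 ∉ Sat(AF E[r U A[(r ∧ a) U a]]) = {s8}, so the formula does not hold at s0.

No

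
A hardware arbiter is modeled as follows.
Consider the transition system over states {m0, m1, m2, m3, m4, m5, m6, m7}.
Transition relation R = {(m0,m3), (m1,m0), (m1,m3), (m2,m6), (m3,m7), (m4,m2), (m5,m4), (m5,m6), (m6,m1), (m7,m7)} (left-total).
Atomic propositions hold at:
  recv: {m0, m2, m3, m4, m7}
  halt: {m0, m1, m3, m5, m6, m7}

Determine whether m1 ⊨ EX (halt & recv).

Sat(halt & recv) = {m0, m3, m7}
Sat(EX (halt & recv)) = {s : some successor in {m0, m3, m7}} = {m0, m1, m3, m7}
m1 ∈ Sat(EX (halt & recv)) = {m0, m1, m3, m7}, so the formula holds at m1.

Yes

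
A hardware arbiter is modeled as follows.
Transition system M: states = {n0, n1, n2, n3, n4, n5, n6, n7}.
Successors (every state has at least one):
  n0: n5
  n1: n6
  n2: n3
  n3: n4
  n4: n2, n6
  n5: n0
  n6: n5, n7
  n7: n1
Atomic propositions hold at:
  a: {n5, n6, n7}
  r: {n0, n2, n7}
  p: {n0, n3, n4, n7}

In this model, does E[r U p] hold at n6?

No

E[r U p]: least fixpoint, start Z0 = Sat(p) = {n0, n3, n4, n7}, add states in Sat(r) with some successor in Z. Z1 = {n0, n2, n3, n4, n7}; fixed.
Sat(E[r U p]) = {n0, n2, n3, n4, n7}
n6 ∉ Sat(E[r U p]) = {n0, n2, n3, n4, n7}, so the formula does not hold at n6.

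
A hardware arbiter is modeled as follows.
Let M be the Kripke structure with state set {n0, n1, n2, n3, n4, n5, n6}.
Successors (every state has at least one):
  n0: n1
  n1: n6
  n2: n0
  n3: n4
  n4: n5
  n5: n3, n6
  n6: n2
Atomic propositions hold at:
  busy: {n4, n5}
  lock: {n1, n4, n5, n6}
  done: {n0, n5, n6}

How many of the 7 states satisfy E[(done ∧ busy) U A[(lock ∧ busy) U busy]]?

2

Sat(done ∧ busy) = {n5}
Sat(lock ∧ busy) = {n4, n5}
A[(lock ∧ busy) U busy]: least fixpoint, start Z0 = Sat(busy) = {n4, n5}, add states in Sat(lock ∧ busy) with every successor in Z. Already a fixed point.
Sat(A[(lock ∧ busy) U busy]) = {n4, n5}
E[(done ∧ busy) U A[(lock ∧ busy) U busy]]: least fixpoint, start Z0 = Sat(A[(lock ∧ busy) U busy]) = {n4, n5}, add states in Sat(done ∧ busy) with some successor in Z. Already a fixed point.
Sat(E[(done ∧ busy) U A[(lock ∧ busy) U busy]]) = {n4, n5}
|Sat(E[(done ∧ busy) U A[(lock ∧ busy) U busy]])| = |{n4, n5}| = 2.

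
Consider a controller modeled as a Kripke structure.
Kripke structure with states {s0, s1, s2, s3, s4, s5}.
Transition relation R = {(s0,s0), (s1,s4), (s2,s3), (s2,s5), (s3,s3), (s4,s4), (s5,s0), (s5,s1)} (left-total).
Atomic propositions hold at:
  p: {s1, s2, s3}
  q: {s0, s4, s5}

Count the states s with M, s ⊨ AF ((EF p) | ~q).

EF p: least fixpoint, start Z0 = {s1, s2, s3}, add states with some successor in Z. Z1 = {s1, s2, s3, s5}; fixed.
Sat(EF p) = {s1, s2, s3, s5}
Sat(~q) = {s1, s2, s3}
Sat((EF p) | ~q) = {s1, s2, s3, s5}
AF ((EF p) | ~q): least fixpoint, start Z0 = {s1, s2, s3, s5}, add states with every successor in Z. Already a fixed point.
Sat(AF ((EF p) | ~q)) = {s1, s2, s3, s5}
|Sat(AF ((EF p) | ~q))| = |{s1, s2, s3, s5}| = 4.

4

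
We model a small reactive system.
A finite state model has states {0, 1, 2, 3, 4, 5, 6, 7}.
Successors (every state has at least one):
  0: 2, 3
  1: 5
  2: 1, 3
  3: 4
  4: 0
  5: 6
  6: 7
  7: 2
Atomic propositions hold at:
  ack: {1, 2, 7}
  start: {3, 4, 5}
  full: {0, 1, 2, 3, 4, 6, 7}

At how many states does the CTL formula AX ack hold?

Sat(AX ack) = {s : every successor in {1, 2, 7}} = {6, 7}
|Sat(AX ack)| = |{6, 7}| = 2.

2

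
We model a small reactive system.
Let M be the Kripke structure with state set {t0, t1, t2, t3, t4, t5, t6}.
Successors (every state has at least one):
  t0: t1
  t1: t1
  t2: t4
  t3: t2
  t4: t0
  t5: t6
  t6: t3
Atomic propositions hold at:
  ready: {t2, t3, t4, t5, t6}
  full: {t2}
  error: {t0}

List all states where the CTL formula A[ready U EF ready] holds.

{t2, t3, t4, t5, t6}

EF ready: least fixpoint, start Z0 = {t2, t3, t4, t5, t6}, add states with some successor in Z. Already a fixed point.
Sat(EF ready) = {t2, t3, t4, t5, t6}
A[ready U EF ready]: least fixpoint, start Z0 = Sat(EF ready) = {t2, t3, t4, t5, t6}, add states in Sat(ready) with every successor in Z. Already a fixed point.
Sat(A[ready U EF ready]) = {t2, t3, t4, t5, t6}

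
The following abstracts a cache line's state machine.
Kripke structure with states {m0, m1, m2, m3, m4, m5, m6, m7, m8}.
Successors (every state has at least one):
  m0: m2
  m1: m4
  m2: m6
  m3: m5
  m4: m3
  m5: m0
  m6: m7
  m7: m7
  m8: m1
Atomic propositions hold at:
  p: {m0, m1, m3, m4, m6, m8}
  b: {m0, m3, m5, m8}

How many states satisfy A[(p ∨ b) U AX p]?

Sat(p ∨ b) = {m0, m1, m3, m4, m5, m6, m8}
Sat(AX p) = {s : every successor in {m0, m1, m3, m4, m6, m8}} = {m1, m2, m4, m5, m8}
A[(p ∨ b) U AX p]: least fixpoint, start Z0 = Sat(AX p) = {m1, m2, m4, m5, m8}, add states in Sat(p ∨ b) with every successor in Z. Z1 = {m0, m1, m2, m3, m4, m5, m8}; fixed.
Sat(A[(p ∨ b) U AX p]) = {m0, m1, m2, m3, m4, m5, m8}
|Sat(A[(p ∨ b) U AX p])| = |{m0, m1, m2, m3, m4, m5, m8}| = 7.

7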